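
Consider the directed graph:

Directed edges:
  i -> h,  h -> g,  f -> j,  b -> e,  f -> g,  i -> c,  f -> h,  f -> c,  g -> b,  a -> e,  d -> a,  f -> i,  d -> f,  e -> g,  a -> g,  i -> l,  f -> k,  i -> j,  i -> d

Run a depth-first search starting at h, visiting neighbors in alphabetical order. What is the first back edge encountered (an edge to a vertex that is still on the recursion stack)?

e->g

DFS from h (visiting neighbors in alphabetical order); mark gray on enter, black on exit:
h gray
  g gray
    b gray
      e gray
        e→g: g is gray → back edge
First back edge: e → g.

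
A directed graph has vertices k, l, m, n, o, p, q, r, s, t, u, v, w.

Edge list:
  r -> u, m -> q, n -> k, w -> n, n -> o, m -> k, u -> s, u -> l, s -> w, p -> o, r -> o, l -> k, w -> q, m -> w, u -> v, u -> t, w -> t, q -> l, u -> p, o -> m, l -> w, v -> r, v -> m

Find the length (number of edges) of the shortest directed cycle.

3

For each vertex v, BFS finds the shortest path from v back to v.
The shortest such closed walk is u → v → r → u, length 3.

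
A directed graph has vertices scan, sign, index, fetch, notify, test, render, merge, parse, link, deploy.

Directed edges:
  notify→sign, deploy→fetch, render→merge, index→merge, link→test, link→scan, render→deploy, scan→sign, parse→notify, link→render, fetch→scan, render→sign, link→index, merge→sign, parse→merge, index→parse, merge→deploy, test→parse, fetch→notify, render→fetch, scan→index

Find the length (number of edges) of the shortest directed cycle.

For each vertex v, BFS finds the shortest path from v back to v.
The shortest such closed walk is index → merge → deploy → fetch → scan → index, length 5.

5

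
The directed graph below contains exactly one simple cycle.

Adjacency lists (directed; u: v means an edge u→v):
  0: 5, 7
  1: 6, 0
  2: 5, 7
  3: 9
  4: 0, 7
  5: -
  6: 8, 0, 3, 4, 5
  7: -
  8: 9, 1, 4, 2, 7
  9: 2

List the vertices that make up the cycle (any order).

DFS with gray/black marking from 1:
1 gray
  6 gray
    8 gray
      9 gray
        2 gray
          5 gray
          5 black
          7 gray
          7 black
        2 black
      9 black
      8→1: 1 is gray → back edge
Back edge closes the cycle 1 → 6 → 8 → 1; its vertices are {1, 6, 8}.

1, 6, 8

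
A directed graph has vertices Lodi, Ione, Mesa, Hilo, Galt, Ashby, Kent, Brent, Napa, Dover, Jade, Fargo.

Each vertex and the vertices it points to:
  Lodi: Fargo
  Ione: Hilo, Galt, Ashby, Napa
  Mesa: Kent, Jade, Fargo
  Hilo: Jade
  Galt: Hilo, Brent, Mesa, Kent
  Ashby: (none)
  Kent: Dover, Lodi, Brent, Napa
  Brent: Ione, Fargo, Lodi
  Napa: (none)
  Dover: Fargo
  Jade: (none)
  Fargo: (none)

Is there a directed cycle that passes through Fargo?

Fargo lies on a cycle iff there is a path from Fargo back to itself.
Exploring from Fargo, it never reaches itself; equivalently, its strongly connected component is a singleton.

No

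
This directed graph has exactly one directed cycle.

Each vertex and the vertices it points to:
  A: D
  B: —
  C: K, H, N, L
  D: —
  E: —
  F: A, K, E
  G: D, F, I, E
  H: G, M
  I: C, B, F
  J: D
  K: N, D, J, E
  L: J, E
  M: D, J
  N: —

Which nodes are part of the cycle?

DFS with gray/black marking from H:
H gray
  G gray
    D gray
    D black
    F gray
      A gray
        A→D: D black — skip
      A black
      K gray
        N gray
        N black
        K→D: D black — skip
        J gray
          J→D: D black — skip
        J black
        E gray
        E black
      K black
      F→E: E black — skip
    F black
    I gray
      C gray
        C→K: K black — skip
        C→H: H is gray → back edge
Back edge closes the cycle H → G → I → C → H; its vertices are {C, G, H, I}.

C, G, H, I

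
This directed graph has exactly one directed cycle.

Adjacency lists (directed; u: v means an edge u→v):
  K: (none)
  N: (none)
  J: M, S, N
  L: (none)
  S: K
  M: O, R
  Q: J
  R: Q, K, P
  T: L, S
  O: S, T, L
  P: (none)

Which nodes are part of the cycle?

DFS with gray/black marking from R:
R gray
  Q gray
    J gray
      M gray
        O gray
          S gray
            K gray
            K black
          S black
          T gray
            L gray
            L black
            T→S: S black — skip
          T black
          O→L: L black — skip
        O black
        M→R: R is gray → back edge
Back edge closes the cycle R → Q → J → M → R; its vertices are {J, M, Q, R}.

J, M, Q, R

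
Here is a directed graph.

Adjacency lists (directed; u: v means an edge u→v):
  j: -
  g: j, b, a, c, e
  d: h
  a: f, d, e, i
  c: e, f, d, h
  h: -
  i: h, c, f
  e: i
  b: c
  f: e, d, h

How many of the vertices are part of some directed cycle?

4

A vertex is on a directed cycle iff it belongs to a strongly connected component of size ≥ 2 (or has a self-loop).
The vertices on cycles are {c, e, f, i} — 4 in total.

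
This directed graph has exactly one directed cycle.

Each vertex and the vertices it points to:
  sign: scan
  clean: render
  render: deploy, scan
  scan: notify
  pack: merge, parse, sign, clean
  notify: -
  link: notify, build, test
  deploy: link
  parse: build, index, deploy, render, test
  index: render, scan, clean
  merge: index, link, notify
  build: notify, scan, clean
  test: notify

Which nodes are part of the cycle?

link, build, clean, deploy, render

DFS with gray/black marking from deploy:
deploy gray
  link gray
    notify gray
    notify black
    build gray
      build→notify: notify black — skip
      scan gray
        scan→notify: notify black — skip
      scan black
      clean gray
        render gray
          render→deploy: deploy is gray → back edge
Back edge closes the cycle deploy → link → build → clean → render → deploy; its vertices are {link, build, clean, deploy, render}.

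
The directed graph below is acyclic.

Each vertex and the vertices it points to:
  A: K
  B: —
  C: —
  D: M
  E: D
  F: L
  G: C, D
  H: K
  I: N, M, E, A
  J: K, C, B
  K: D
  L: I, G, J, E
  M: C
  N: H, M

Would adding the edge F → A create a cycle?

No

Adding F→A creates a cycle iff A can already reach F.
Explore from A: no path reaches F. The graph stays acyclic.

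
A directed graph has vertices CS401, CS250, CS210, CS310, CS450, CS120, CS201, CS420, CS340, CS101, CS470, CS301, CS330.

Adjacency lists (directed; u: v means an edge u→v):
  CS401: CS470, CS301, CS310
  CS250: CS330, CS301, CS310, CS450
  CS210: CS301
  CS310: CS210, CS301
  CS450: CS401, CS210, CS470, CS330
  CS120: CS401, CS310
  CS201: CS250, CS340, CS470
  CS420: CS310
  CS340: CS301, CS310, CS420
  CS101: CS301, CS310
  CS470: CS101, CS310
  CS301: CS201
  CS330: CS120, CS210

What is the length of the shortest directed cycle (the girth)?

3

For each vertex v, BFS finds the shortest path from v back to v.
The shortest such closed walk is CS201 → CS340 → CS301 → CS201, length 3.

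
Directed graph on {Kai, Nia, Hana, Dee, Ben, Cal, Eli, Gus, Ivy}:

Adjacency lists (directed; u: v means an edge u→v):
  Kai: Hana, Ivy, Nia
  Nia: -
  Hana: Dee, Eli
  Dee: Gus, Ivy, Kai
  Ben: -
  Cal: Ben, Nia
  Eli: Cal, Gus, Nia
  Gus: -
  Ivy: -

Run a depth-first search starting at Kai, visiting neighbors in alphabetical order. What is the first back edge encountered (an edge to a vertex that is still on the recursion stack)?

Dee->Kai

DFS from Kai (visiting neighbors in alphabetical order); mark gray on enter, black on exit:
Kai gray
  Hana gray
    Dee gray
      Gus gray
      Gus black
      Ivy gray
      Ivy black
      Dee→Kai: Kai is gray → back edge
First back edge: Dee → Kai.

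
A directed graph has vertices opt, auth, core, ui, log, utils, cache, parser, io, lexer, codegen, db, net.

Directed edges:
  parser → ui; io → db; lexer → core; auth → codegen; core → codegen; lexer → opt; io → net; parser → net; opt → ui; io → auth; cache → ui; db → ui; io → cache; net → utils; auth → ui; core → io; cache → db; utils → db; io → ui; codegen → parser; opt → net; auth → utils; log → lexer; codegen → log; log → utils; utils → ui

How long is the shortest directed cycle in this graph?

For each vertex v, BFS finds the shortest path from v back to v.
The shortest such closed walk is log → lexer → core → codegen → log, length 4.

4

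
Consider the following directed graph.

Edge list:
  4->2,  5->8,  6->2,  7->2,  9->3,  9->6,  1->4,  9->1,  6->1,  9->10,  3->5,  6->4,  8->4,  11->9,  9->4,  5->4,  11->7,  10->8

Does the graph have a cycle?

DFS with white/gray/black marking, starting from 4:
4 gray
  2 gray
  2 black
4 black
1 gray
  1→4: 4 black — skip
1 black
3 gray
  5 gray
    5→4: 4 black — skip
    8 gray
      8→4: 4 black — skip
    8 black
  5 black
3 black
6 gray
  6→2: 2 black — skip
  6→1: 1 black — skip
  6→4: 4 black — skip
6 black
7 gray
  7→2: 2 black — skip
7 black
9 gray
  10 gray
    10→8: 8 black — skip
  10 black
  9→4: 4 black — skip
  9→6: 6 black — skip
  9→1: 1 black — skip
  9→3: 3 black — skip
9 black
11 gray
  11→7: 7 black — skip
  11→9: 9 black — skip
11 black
Every edge goes to a white or black vertex — no back edge, so the graph is acyclic.

No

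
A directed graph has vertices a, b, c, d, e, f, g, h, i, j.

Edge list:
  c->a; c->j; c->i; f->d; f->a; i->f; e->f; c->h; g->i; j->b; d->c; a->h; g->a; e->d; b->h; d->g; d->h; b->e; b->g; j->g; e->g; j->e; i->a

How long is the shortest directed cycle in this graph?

4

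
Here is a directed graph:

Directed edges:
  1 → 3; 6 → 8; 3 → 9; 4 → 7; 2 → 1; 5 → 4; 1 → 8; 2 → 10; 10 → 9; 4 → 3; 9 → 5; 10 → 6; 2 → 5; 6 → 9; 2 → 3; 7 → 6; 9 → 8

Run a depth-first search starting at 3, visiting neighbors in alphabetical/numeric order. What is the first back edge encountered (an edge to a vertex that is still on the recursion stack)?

4→3

DFS from 3 (visiting neighbors in alphabetical/numeric order); mark gray on enter, black on exit:
3 gray
  9 gray
    5 gray
      4 gray
        4→3: 3 is gray → back edge
First back edge: 4 → 3.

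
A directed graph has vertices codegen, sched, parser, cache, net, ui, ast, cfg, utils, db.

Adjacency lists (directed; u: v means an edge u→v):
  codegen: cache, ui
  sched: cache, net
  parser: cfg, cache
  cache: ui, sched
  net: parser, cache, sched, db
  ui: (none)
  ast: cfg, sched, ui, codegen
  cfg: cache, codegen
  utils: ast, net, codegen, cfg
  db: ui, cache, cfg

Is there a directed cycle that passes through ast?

No

ast lies on a cycle iff there is a path from ast back to itself.
Exploring from ast, it never reaches itself; equivalently, its strongly connected component is a singleton.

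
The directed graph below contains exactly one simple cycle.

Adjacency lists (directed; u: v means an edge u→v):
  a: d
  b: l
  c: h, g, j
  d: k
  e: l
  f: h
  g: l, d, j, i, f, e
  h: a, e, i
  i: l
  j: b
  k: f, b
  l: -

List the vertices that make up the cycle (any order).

a, d, f, h, k

DFS with gray/black marking from h:
h gray
  a gray
    d gray
      k gray
        f gray
          f→h: h is gray → back edge
Back edge closes the cycle h → a → d → k → f → h; its vertices are {a, d, f, h, k}.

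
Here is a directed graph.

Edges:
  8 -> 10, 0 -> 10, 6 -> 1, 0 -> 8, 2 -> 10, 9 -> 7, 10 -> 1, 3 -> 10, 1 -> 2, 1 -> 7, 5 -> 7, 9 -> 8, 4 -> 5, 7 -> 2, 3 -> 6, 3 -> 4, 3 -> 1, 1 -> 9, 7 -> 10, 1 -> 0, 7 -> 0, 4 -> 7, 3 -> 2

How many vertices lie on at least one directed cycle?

7

A vertex is on a directed cycle iff it belongs to a strongly connected component of size ≥ 2 (or has a self-loop).
The vertices on cycles are {0, 1, 2, 7, 8, 9, 10} — 7 in total.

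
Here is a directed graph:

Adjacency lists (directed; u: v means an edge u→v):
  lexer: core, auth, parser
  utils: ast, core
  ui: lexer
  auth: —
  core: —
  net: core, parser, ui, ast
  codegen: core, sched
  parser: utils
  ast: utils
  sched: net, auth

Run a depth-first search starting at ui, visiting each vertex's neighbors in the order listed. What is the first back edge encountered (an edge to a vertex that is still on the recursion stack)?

ast->utils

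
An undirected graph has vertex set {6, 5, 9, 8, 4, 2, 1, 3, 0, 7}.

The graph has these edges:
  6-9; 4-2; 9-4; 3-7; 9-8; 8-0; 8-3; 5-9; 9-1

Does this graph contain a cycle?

DFS, tracking each vertex's parent; an edge to a visited non-parent vertex closes a cycle.
Start from 7:
visit 7 (parent –)
  visit 3 (parent 7)
    3–7: parent, skip
    visit 8 (parent 3)
      visit 0 (parent 8)
        0–8: parent, skip
      8–3: parent, skip
      visit 9 (parent 8)
        visit 1 (parent 9)
          1–9: parent, skip
        9–8: parent, skip
        visit 5 (parent 9)
          5–9: parent, skip
        visit 4 (parent 9)
          4–9: parent, skip
          visit 2 (parent 4)
            2–4: parent, skip
        visit 6 (parent 9)
          6–9: parent, skip
No non-parent visited neighbor found — the graph is a forest.

No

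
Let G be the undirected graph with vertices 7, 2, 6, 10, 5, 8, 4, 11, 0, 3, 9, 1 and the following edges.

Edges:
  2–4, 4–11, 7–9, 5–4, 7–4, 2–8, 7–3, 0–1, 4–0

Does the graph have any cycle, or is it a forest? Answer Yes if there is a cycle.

No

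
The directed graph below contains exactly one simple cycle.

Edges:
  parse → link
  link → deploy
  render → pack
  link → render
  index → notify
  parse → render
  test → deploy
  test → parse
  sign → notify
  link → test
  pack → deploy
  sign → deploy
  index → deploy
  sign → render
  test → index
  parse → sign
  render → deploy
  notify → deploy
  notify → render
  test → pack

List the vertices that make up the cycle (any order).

link, test, parse

DFS with gray/black marking from parse:
parse gray
  sign gray
    notify gray
      deploy gray
      deploy black
      render gray
        render→deploy: deploy black — skip
        pack gray
          pack→deploy: deploy black — skip
        pack black
      render black
    notify black
    sign→render: render black — skip
    sign→deploy: deploy black — skip
  sign black
  link gray
    link→deploy: deploy black — skip
    test gray
      index gray
        index→deploy: deploy black — skip
        index→notify: notify black — skip
      index black
      test→parse: parse is gray → back edge
Back edge closes the cycle parse → link → test → parse; its vertices are {link, test, parse}.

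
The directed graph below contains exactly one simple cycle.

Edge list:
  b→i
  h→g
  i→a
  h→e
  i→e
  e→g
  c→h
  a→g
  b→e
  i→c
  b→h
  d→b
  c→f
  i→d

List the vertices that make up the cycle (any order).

b, d, i

DFS with gray/black marking from b:
b gray
  e gray
    g gray
    g black
  e black
  i gray
    c gray
      h gray
        h→e: e black — skip
        h→g: g black — skip
      h black
      f gray
      f black
    c black
    a gray
      a→g: g black — skip
    a black
    d gray
      d→b: b is gray → back edge
Back edge closes the cycle b → i → d → b; its vertices are {b, d, i}.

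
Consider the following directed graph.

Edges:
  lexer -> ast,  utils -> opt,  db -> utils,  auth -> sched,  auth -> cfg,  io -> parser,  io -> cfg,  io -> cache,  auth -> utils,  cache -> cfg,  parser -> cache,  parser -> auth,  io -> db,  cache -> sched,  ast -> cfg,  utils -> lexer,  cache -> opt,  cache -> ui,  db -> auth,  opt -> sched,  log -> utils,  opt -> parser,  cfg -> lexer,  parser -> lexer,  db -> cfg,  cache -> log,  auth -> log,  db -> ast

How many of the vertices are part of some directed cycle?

A vertex is on a directed cycle iff it belongs to a strongly connected component of size ≥ 2 (or has a self-loop).
The vertices on cycles are {ast, cfg, log, opt, auth, cache, lexer, utils, parser} — 9 in total.

9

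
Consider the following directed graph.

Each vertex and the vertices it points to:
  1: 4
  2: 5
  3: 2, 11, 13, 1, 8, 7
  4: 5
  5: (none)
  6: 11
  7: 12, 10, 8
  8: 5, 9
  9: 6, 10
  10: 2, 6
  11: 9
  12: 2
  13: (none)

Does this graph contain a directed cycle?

Yes

DFS with white/gray/black marking, starting from 3:
3 gray
  2 gray
    5 gray
    5 black
  2 black
  11 gray
    9 gray
      6 gray
        6→11: 11 is gray → back edge
Back edge found, so a cycle exists: 11 → 9 → 6 → 11.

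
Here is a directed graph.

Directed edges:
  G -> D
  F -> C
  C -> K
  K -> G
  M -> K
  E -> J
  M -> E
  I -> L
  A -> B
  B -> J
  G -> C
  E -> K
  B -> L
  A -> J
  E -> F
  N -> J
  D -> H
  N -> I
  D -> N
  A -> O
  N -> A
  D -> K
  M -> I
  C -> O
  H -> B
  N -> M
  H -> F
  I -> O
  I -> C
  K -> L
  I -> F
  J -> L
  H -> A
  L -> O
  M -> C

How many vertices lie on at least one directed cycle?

A vertex is on a directed cycle iff it belongs to a strongly connected component of size ≥ 2 (or has a self-loop).
The vertices on cycles are {C, D, E, F, G, H, I, K, M, N} — 10 in total.

10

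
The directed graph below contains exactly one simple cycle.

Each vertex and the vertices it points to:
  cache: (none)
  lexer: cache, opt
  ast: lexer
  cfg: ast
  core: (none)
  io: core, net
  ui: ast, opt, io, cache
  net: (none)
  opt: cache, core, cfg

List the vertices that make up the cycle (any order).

ast, cfg, opt, lexer

DFS with gray/black marking from opt:
opt gray
  cache gray
  cache black
  core gray
  core black
  cfg gray
    ast gray
      lexer gray
        lexer→cache: cache black — skip
        lexer→opt: opt is gray → back edge
Back edge closes the cycle opt → cfg → ast → lexer → opt; its vertices are {ast, cfg, opt, lexer}.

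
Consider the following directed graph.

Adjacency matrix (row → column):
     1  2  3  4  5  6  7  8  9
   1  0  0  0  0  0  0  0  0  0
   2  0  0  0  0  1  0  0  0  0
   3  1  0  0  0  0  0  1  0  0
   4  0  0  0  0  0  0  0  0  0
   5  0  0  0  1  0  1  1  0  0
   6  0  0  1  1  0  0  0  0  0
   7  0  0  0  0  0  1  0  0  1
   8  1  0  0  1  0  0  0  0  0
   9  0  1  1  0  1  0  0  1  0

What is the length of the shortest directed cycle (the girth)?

For each vertex v, BFS finds the shortest path from v back to v.
The shortest such closed walk is 9 → 5 → 7 → 9, length 3.

3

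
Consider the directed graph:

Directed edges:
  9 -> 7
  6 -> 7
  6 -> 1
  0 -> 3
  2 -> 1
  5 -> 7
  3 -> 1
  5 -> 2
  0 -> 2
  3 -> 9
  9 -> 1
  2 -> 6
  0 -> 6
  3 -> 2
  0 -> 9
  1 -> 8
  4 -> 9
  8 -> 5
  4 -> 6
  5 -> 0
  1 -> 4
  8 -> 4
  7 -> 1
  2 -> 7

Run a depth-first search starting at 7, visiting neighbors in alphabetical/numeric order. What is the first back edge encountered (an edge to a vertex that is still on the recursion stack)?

6→1

DFS from 7 (visiting neighbors in alphabetical/numeric order); mark gray on enter, black on exit:
7 gray
  1 gray
    4 gray
      6 gray
        6→1: 1 is gray → back edge
First back edge: 6 → 1.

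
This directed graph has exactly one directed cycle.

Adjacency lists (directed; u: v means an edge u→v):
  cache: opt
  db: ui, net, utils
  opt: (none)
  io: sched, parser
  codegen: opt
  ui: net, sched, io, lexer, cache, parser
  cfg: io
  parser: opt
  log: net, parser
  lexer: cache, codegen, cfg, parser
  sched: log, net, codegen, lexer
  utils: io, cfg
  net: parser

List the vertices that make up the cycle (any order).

io, cfg, lexer, sched

DFS with gray/black marking from sched:
sched gray
  log gray
    net gray
      parser gray
        opt gray
        opt black
      parser black
    net black
    log→parser: parser black — skip
  log black
  sched→net: net black — skip
  codegen gray
    codegen→opt: opt black — skip
  codegen black
  lexer gray
    cache gray
      cache→opt: opt black — skip
    cache black
    lexer→codegen: codegen black — skip
    cfg gray
      io gray
        io→sched: sched is gray → back edge
Back edge closes the cycle sched → lexer → cfg → io → sched; its vertices are {io, cfg, lexer, sched}.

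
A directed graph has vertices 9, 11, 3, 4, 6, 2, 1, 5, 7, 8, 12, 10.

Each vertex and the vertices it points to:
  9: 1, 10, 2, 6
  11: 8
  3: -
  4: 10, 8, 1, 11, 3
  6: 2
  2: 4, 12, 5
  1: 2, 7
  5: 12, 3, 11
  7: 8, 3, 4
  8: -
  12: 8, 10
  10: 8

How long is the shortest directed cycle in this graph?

3

For each vertex v, BFS finds the shortest path from v back to v.
The shortest such closed walk is 1 → 7 → 4 → 1, length 3.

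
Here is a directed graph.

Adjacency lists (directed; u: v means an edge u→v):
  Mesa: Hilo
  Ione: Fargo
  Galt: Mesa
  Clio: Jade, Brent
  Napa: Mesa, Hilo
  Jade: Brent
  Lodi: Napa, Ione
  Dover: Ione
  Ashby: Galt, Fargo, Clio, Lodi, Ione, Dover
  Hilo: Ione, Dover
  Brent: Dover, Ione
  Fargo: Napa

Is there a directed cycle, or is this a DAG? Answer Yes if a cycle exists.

Yes

DFS with white/gray/black marking, starting from Jade:
Jade gray
  Brent gray
    Dover gray
      Ione gray
        Fargo gray
          Napa gray
            Mesa gray
              Hilo gray
                Hilo→Ione: Ione is gray → back edge
Back edge found, so a cycle exists: Ione → Fargo → Napa → Mesa → Hilo → Ione.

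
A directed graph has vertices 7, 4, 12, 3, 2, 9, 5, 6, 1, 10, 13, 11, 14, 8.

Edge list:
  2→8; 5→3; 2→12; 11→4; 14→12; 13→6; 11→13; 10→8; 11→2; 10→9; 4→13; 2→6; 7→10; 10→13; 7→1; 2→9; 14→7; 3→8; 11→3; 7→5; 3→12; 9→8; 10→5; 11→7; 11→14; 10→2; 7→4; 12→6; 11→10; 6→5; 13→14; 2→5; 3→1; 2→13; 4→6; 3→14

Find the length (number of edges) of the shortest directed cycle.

4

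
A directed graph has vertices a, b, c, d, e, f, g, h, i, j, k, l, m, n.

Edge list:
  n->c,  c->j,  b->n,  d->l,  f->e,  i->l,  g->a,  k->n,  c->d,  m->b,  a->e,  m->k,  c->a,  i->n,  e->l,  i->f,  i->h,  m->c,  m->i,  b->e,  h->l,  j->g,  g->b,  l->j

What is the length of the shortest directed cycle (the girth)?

5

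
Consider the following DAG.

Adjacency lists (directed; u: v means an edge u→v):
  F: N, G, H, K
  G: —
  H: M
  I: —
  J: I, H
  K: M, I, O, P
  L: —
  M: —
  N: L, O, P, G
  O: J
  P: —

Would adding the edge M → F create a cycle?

Yes

Adding M→F creates a cycle iff F can already reach M.
Path from F: F → K → M.
So F → … → M → F is a cycle.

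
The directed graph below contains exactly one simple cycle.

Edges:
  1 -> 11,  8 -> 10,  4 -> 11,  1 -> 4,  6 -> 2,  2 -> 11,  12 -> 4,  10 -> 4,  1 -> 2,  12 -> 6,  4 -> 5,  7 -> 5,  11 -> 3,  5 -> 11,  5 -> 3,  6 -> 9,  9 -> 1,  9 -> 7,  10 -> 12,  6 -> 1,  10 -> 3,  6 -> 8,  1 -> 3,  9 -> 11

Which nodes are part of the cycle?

DFS with gray/black marking from 6:
6 gray
  2 gray
    11 gray
      3 gray
      3 black
    11 black
  2 black
  8 gray
    10 gray
      10→3: 3 black — skip
      12 gray
        12→6: 6 is gray → back edge
Back edge closes the cycle 6 → 8 → 10 → 12 → 6; its vertices are {6, 8, 10, 12}.

6, 8, 10, 12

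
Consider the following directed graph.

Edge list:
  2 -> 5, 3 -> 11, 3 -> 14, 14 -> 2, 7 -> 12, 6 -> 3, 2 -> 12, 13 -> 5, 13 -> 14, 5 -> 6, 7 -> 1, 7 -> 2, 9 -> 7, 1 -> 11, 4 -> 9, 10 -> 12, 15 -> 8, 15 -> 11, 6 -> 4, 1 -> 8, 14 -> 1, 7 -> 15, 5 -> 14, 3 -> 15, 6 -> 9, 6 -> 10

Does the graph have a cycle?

Yes

DFS with white/gray/black marking, starting from 14:
14 gray
  2 gray
    12 gray
    12 black
    5 gray
      5→14: 14 is gray → back edge
Back edge found, so a cycle exists: 14 → 2 → 5 → 14.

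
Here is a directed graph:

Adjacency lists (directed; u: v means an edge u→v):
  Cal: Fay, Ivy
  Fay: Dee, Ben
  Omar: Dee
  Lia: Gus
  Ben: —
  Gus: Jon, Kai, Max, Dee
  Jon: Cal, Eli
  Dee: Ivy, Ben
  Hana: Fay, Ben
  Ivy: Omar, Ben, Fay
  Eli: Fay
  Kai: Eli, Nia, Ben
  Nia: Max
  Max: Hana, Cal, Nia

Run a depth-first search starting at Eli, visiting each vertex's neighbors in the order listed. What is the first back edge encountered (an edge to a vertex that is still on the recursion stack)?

Omar→Dee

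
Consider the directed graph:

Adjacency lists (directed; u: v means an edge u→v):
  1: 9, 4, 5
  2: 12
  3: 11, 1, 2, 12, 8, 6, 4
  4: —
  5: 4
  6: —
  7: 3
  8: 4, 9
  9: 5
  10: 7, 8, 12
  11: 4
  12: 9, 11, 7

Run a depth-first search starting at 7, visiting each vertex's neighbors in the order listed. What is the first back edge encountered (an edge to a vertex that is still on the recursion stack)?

12→7

DFS from 7 (visiting each vertex's neighbors in the order listed); mark gray on enter, black on exit:
7 gray
  3 gray
    11 gray
      4 gray
      4 black
    11 black
    1 gray
      9 gray
        5 gray
          5→4: 4 black — skip
        5 black
      9 black
      1→4: 4 black — skip
      1→5: 5 black — skip
    1 black
    2 gray
      12 gray
        12→9: 9 black — skip
        12→11: 11 black — skip
        12→7: 7 is gray → back edge
First back edge: 12 → 7.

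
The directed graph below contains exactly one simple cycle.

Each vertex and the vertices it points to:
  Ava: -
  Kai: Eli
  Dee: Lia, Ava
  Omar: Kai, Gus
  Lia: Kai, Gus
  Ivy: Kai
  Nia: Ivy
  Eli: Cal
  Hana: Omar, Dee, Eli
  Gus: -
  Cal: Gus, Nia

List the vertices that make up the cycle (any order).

DFS with gray/black marking from Eli:
Eli gray
  Cal gray
    Gus gray
    Gus black
    Nia gray
      Ivy gray
        Kai gray
          Kai→Eli: Eli is gray → back edge
Back edge closes the cycle Eli → Cal → Nia → Ivy → Kai → Eli; its vertices are {Cal, Eli, Ivy, Kai, Nia}.

Cal, Eli, Ivy, Kai, Nia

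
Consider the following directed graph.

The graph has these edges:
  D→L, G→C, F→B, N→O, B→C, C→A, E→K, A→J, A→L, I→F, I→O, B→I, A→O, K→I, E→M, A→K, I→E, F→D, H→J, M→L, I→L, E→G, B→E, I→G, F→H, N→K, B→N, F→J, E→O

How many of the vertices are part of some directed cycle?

A vertex is on a directed cycle iff it belongs to a strongly connected component of size ≥ 2 (or has a self-loop).
The vertices on cycles are {A, B, C, E, F, G, I, K, N} — 9 in total.

9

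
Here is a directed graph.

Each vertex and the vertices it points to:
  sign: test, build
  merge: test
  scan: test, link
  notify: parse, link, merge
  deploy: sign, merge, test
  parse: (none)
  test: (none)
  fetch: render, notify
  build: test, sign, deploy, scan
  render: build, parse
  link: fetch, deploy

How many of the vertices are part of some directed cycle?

A vertex is on a directed cycle iff it belongs to a strongly connected component of size ≥ 2 (or has a self-loop).
The vertices on cycles are {link, scan, sign, build, fetch, deploy, notify, render} — 8 in total.

8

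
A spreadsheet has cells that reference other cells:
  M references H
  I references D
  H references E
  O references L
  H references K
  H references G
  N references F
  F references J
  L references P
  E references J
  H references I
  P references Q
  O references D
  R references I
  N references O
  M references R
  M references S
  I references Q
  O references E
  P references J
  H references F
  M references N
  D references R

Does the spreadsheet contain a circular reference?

Yes

DFS with white/gray/black marking, starting from H:
H gray
  G gray
  G black
  F gray
    J gray
    J black
  F black
  K gray
  K black
  I gray
    D gray
      R gray
        R→I: I is gray → back edge
Back edge found, so a cycle exists: I → D → R → I.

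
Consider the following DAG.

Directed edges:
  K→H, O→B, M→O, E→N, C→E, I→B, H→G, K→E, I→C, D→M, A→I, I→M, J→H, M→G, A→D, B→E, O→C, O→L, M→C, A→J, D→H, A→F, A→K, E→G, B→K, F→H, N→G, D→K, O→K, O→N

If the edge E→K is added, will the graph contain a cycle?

Adding E→K creates a cycle iff K can already reach E.
Path from K: K → E.
So K → … → E → K is a cycle.

Yes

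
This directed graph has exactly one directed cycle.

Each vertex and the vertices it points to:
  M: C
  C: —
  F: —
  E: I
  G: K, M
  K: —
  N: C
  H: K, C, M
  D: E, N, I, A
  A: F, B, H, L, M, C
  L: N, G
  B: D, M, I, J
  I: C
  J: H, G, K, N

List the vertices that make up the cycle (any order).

DFS with gray/black marking from D:
D gray
  E gray
    I gray
      C gray
      C black
    I black
  E black
  N gray
    N→C: C black — skip
  N black
  D→I: I black — skip
  A gray
    F gray
    F black
    B gray
      B→D: D is gray → back edge
Back edge closes the cycle D → A → B → D; its vertices are {A, B, D}.

A, B, D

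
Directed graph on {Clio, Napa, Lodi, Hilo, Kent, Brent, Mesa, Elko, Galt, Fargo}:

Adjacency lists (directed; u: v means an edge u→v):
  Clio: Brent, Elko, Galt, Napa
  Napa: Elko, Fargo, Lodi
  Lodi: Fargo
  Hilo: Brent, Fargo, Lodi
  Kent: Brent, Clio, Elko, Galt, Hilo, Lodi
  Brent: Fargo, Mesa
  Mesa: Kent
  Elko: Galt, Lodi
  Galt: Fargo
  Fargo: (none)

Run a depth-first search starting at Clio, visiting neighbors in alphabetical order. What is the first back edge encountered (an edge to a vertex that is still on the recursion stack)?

DFS from Clio (visiting neighbors in alphabetical order); mark gray on enter, black on exit:
Clio gray
  Brent gray
    Fargo gray
    Fargo black
    Mesa gray
      Kent gray
        Kent→Brent: Brent is gray → back edge
First back edge: Kent → Brent.

Kent->Brent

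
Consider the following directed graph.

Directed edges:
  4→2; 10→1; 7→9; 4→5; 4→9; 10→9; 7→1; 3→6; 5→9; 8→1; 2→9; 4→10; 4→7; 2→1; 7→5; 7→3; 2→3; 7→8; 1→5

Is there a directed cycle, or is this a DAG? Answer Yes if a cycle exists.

DFS with white/gray/black marking, starting from 8:
8 gray
  1 gray
    5 gray
      9 gray
      9 black
    5 black
  1 black
8 black
2 gray
  2→9: 9 black — skip
  2→1: 1 black — skip
  3 gray
    6 gray
    6 black
  3 black
2 black
4 gray
  4→5: 5 black — skip
  4→2: 2 black — skip
  7 gray
    7→8: 8 black — skip
    7→1: 1 black — skip
    7→5: 5 black — skip
    7→9: 9 black — skip
    7→3: 3 black — skip
  7 black
  10 gray
    10→1: 1 black — skip
    10→9: 9 black — skip
  10 black
  4→9: 9 black — skip
4 black
Every edge goes to a white or black vertex — no back edge, so the graph is acyclic.

No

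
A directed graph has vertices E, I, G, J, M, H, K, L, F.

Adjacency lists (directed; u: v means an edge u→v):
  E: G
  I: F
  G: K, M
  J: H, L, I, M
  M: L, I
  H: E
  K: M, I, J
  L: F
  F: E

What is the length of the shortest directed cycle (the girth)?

For each vertex v, BFS finds the shortest path from v back to v.
The shortest such closed walk is E → G → M → I → F → E, length 5.

5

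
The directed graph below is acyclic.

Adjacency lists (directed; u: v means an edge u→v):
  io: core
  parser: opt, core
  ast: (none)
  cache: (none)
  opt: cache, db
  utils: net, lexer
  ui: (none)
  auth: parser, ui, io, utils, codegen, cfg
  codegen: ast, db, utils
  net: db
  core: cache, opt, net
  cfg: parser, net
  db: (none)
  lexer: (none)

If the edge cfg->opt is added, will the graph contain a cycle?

No

Adding cfg→opt creates a cycle iff opt can already reach cfg.
Explore from opt: no path reaches cfg. The graph stays acyclic.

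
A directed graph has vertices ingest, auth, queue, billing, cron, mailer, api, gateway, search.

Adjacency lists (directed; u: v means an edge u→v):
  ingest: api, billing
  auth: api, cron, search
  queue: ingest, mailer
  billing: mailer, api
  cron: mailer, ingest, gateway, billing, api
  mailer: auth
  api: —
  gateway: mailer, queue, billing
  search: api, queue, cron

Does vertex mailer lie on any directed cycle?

Yes

mailer is on a cycle iff mailer can reach itself via ≥1 edge.
mailer → auth → cron → mailer — yes.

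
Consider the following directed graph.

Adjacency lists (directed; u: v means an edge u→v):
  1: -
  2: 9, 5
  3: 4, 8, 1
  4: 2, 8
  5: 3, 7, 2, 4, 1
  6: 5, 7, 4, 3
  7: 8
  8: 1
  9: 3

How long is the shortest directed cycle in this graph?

2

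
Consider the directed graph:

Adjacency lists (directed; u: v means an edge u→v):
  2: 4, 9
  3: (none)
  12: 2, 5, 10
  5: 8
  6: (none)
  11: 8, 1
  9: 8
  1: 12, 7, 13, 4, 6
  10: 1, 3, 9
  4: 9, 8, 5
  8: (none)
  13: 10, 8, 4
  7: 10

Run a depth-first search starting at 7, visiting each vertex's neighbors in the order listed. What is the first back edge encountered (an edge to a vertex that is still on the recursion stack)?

12→10

DFS from 7 (visiting each vertex's neighbors in the order listed); mark gray on enter, black on exit:
7 gray
  10 gray
    1 gray
      12 gray
        2 gray
          4 gray
            9 gray
              8 gray
              8 black
            9 black
            4→8: 8 black — skip
            5 gray
              5→8: 8 black — skip
            5 black
          4 black
          2→9: 9 black — skip
        2 black
        12→5: 5 black — skip
        12→10: 10 is gray → back edge
First back edge: 12 → 10.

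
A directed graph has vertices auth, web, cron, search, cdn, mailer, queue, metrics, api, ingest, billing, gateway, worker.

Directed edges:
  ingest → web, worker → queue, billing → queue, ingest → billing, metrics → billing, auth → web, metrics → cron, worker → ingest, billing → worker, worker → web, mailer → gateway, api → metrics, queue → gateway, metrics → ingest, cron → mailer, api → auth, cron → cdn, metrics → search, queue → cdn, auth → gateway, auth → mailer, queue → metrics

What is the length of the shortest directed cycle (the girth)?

For each vertex v, BFS finds the shortest path from v back to v.
The shortest such closed walk is metrics → billing → queue → metrics, length 3.

3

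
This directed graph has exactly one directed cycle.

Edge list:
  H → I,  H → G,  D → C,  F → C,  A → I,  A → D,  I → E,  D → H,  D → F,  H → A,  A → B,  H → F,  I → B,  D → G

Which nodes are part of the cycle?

A, D, H

DFS with gray/black marking from D:
D gray
  C gray
  C black
  F gray
    F→C: C black — skip
  F black
  H gray
    G gray
    G black
    A gray
      I gray
        B gray
        B black
        E gray
        E black
      I black
      A→B: B black — skip
      A→D: D is gray → back edge
Back edge closes the cycle D → H → A → D; its vertices are {A, D, H}.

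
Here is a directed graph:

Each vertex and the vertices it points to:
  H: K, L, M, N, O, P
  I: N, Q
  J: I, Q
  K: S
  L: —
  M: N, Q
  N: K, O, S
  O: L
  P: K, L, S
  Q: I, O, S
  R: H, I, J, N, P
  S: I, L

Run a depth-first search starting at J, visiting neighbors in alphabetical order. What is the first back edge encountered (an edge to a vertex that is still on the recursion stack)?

S→I

DFS from J (visiting neighbors in alphabetical order); mark gray on enter, black on exit:
J gray
  I gray
    N gray
      K gray
        S gray
          S→I: I is gray → back edge
First back edge: S → I.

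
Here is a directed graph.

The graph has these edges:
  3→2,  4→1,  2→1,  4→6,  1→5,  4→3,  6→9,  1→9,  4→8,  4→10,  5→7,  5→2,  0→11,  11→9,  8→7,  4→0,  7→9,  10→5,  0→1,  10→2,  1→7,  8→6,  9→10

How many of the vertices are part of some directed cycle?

A vertex is on a directed cycle iff it belongs to a strongly connected component of size ≥ 2 (or has a self-loop).
The vertices on cycles are {1, 2, 5, 7, 9, 10} — 6 in total.

6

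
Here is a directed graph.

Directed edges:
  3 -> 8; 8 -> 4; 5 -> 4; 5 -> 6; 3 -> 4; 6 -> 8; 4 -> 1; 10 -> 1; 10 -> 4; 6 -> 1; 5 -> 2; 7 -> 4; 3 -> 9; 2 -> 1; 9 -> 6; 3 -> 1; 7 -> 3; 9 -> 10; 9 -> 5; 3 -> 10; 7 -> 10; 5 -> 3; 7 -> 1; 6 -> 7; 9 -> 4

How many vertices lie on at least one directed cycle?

A vertex is on a directed cycle iff it belongs to a strongly connected component of size ≥ 2 (or has a self-loop).
The vertices on cycles are {3, 5, 6, 7, 9} — 5 in total.

5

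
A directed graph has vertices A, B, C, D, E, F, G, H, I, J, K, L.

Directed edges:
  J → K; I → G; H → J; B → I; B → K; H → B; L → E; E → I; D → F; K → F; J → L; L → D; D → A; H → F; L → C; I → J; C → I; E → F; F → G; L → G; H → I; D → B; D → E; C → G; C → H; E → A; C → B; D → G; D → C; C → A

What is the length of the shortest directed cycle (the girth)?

4

For each vertex v, BFS finds the shortest path from v back to v.
The shortest such closed walk is J → L → C → I → J, length 4.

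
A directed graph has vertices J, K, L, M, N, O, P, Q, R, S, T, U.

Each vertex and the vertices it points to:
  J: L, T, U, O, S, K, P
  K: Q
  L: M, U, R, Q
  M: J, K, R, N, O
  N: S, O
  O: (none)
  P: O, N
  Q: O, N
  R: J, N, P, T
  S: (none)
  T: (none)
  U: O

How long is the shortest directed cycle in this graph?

3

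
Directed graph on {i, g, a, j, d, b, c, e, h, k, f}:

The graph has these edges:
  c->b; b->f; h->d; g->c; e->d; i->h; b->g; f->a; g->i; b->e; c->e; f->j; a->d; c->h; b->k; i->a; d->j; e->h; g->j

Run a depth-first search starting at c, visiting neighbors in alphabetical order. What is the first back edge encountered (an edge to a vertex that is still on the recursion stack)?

g→c

DFS from c (visiting neighbors in alphabetical order); mark gray on enter, black on exit:
c gray
  b gray
    e gray
      d gray
        j gray
        j black
      d black
      h gray
        h→d: d black — skip
      h black
    e black
    f gray
      a gray
        a→d: d black — skip
      a black
      f→j: j black — skip
    f black
    g gray
      g→c: c is gray → back edge
First back edge: g → c.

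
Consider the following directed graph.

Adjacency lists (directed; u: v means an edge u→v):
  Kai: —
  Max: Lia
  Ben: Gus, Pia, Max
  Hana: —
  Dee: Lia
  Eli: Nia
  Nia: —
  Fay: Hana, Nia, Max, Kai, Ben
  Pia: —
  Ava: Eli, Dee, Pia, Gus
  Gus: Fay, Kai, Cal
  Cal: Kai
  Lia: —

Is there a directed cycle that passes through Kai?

No

Kai lies on a cycle iff there is a path from Kai back to itself.
Exploring from Kai, it never reaches itself; equivalently, its strongly connected component is a singleton.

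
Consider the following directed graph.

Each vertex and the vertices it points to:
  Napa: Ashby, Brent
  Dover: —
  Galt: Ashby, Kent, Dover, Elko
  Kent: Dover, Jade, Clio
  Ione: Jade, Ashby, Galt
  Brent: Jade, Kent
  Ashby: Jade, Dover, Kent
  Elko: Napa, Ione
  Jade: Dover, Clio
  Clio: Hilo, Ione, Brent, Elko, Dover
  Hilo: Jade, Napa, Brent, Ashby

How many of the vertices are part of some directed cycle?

10

A vertex is on a directed cycle iff it belongs to a strongly connected component of size ≥ 2 (or has a self-loop).
The vertices on cycles are {Clio, Elko, Galt, Hilo, Ione, Jade, Kent, Napa, Ashby, Brent} — 10 in total.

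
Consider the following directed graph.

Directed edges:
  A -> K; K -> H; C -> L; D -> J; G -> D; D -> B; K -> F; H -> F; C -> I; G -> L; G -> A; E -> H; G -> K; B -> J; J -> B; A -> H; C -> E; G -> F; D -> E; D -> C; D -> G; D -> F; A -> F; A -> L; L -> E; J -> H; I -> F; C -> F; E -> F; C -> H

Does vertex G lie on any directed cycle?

G is on a cycle iff G can reach itself via ≥1 edge.
G → D → G — yes.

Yes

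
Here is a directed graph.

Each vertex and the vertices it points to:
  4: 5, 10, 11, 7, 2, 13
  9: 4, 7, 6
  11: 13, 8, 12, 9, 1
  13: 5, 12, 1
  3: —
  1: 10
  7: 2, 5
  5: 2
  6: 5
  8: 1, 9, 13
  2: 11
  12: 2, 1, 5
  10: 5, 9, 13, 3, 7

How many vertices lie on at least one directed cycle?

A vertex is on a directed cycle iff it belongs to a strongly connected component of size ≥ 2 (or has a self-loop).
The vertices on cycles are {1, 2, 4, 5, 6, 7, 8, 9, 10, 11, 12, 13} — 12 in total.

12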